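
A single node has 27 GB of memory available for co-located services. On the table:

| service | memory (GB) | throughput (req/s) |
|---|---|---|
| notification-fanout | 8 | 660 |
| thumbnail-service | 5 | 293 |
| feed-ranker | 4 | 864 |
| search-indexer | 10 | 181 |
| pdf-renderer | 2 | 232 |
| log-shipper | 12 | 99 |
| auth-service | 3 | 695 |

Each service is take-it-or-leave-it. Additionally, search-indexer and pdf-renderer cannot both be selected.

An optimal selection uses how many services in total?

Optimal total is 2744.
One optimal bundle: notification-fanout + thumbnail-service + feed-ranker + pdf-renderer + auth-service (22 GB).
All optima have 5 services.

5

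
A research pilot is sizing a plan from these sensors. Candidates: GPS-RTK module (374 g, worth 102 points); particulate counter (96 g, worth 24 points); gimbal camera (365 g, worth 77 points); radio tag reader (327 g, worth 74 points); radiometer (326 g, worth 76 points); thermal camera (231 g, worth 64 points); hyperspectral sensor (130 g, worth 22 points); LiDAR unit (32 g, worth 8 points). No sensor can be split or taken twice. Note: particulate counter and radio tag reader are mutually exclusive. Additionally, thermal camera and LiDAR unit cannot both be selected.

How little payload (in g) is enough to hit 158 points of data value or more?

605

Look for the lowest-payload combination reaching 158.
GPS-RTK module + thermal camera reaches 166 using 605 g.
No combination under 605 g hits 158.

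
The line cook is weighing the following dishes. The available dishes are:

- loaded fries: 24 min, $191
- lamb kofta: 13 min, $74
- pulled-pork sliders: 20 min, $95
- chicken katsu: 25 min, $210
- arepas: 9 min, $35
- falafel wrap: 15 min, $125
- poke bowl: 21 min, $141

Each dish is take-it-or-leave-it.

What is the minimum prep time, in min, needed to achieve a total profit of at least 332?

40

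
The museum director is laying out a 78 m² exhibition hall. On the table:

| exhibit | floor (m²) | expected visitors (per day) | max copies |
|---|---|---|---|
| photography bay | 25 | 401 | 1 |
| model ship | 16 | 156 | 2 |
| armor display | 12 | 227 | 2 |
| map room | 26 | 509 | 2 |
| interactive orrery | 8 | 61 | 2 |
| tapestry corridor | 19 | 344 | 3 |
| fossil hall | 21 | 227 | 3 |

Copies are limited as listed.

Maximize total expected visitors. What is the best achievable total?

Best packing: 2×armor display + 2×map room — 76 m², 1472 total.
Every other selection either busts 78 m² or exceeds an availability limit or fails to beat 1472.

1472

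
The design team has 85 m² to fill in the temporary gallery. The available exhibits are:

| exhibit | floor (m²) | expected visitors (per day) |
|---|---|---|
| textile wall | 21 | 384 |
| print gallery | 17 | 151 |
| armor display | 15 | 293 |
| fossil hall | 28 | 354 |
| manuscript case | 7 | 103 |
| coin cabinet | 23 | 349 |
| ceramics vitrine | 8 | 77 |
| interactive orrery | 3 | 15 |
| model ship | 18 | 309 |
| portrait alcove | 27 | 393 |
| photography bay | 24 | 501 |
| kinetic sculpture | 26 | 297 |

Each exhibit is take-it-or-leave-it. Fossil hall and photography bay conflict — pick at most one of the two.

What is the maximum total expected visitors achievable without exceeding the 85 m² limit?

Ranking by ratio (expected visitors/m²): photography bay 20.88, armor display 19.53, textile wall 18.29.
Taking textile wall + armor display + manuscript case + model ship + photography bay: 85 m² used, 1590 in expected visitors.
An exhaustive check of the 4096 subsets confirms 1590.

1590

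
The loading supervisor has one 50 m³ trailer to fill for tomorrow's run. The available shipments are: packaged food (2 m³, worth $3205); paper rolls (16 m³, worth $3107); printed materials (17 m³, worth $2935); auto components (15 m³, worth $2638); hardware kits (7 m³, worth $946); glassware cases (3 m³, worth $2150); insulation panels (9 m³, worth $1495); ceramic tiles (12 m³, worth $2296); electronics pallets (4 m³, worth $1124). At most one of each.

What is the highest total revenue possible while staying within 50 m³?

13719

Taking the top-ratio shipments first gives packaged food + paper rolls + glassware cases + insulation panels + ceramic tiles + electronics pallets for 13377 (46 m³).
Replace ceramic tiles with auto components: the trade gains 342 net, giving 13719 at 49 m³.
Runner-up packaged food + paper rolls + printed materials + glassware cases + ceramic tiles tops out at 13693.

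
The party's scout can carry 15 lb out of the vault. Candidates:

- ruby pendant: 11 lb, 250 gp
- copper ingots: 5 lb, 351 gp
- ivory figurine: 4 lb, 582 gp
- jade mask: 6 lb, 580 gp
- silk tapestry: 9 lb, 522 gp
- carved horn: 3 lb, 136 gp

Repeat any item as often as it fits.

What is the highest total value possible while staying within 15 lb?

1882

Taking 3×ivory figurine + carved horn: 15 lb used, 1882 in value.
No other feasible combination exceeds 1882.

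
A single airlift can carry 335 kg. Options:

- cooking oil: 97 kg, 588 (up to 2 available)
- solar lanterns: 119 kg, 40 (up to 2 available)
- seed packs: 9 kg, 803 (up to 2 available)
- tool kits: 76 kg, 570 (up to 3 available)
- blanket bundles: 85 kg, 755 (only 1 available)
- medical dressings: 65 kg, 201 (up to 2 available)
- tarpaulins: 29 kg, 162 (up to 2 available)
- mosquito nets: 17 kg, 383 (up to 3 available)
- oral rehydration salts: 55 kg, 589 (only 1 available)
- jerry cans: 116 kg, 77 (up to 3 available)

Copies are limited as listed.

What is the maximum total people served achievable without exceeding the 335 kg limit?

By people served per kg: seed packs 89.22, mosquito nets 22.53, oral rehydration salts 10.71, blanket bundles 8.88 lead.
The ratio heuristic lands on 2×seed packs + tool kits + blanket bundles + tarpaulins + 3×mosquito nets + oral rehydration salts (4831) but leaves 21 kg idle.
Replace tool kits with cooking oil: the trade gains 18 net, giving 4849 at 335 kg.
No other feasible combination exceeds 4849.

4849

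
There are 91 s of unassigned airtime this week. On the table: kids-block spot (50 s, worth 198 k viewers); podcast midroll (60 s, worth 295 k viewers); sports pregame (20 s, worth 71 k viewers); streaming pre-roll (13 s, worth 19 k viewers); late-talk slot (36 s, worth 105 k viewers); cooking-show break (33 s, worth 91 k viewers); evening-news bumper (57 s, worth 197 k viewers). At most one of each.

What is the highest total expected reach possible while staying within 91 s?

The ratio ordering already packs tightly: podcast midroll + sports pregame, 80 s, 366.

366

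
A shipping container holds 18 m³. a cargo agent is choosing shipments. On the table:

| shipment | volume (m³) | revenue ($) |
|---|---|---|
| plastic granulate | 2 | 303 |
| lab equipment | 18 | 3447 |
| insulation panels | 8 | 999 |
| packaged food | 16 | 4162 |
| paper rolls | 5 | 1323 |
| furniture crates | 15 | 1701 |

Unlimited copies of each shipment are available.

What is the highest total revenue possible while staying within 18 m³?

4465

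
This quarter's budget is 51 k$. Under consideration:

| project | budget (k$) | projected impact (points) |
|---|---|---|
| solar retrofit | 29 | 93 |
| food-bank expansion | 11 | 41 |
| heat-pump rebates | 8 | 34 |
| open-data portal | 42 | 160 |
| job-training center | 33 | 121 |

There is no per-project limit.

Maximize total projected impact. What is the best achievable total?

211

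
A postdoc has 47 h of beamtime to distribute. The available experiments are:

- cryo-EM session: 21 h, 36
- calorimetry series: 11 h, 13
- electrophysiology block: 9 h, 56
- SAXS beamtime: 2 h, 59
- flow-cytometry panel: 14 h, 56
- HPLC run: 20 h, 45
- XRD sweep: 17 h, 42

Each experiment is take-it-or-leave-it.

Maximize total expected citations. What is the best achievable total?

Ranking by ratio (expected citations/h): SAXS beamtime 29.50, electrophysiology block 6.22, flow-cytometry panel 4.00, XRD sweep 2.47.
Greedy by ratio would take electrophysiology block + SAXS beamtime + flow-cytometry panel + XRD sweep: 42 h used, total 213.
Dropping XRD sweep frees 17 h; slotting in HPLC run (20 h) lifts the total to 216 at 45 h.

216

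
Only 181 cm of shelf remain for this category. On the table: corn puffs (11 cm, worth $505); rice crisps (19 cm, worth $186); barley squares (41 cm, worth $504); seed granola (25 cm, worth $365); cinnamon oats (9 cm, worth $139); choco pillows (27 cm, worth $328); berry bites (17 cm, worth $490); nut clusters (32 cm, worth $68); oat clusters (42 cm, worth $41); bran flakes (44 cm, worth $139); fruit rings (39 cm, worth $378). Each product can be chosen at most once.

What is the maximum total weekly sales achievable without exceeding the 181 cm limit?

A density-first pass picks corn puffs + rice crisps + barley squares + seed granola + cinnamon oats + choco pillows + berry bites + nut clusters — 2585 at 181 cm.
Dropping cinnamon oats and nut clusters frees 41 cm; slotting in fruit rings (39 cm) lifts the total to 2756 at 179 cm.
The spare 2 cm is too small for any remaining product, and no exchange beats 2756.

2756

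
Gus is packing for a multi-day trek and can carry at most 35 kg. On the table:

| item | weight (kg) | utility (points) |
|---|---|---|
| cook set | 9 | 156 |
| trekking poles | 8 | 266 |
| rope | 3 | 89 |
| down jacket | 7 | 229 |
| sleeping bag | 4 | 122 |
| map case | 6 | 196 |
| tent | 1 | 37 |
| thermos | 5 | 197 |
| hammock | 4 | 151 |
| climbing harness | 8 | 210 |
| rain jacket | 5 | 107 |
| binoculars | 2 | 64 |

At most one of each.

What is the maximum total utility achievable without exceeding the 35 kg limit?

1198

By utility per kg: thermos 39.40, hammock 37.75, tent 37.00, trekking poles 33.25 lead.
The ratio heuristic lands on trekking poles + down jacket + map case + tent + thermos + hammock + binoculars (1140) but leaves 2 kg idle.
Dropping binoculars frees 2 kg; slotting in sleeping bag (4 kg) lifts the total to 1198 at 35 kg.
That's the maximum — no swap from here does better than 1198.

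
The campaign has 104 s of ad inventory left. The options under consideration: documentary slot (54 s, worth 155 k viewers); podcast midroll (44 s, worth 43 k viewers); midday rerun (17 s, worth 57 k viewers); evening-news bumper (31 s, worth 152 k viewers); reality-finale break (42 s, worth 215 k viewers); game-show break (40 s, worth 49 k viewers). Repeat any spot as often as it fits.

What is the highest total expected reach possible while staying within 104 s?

A density-first pass picks midday rerun + 2×reality-finale break — 487 at 101 s.
Replace midday rerun and reality-finale break with 2×evening-news bumper: the trade gains 32 net, giving 519 at 104 s.

519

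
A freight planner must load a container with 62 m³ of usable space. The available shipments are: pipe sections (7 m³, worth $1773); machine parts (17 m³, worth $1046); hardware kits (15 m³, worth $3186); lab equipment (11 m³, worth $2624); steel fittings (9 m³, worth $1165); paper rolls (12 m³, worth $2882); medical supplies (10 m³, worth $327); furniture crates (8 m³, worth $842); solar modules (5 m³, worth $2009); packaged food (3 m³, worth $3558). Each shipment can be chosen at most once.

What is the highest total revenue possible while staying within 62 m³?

17197

Ranking by ratio (revenue/m³): packaged food 1186.00, solar modules 401.80, pipe sections 253.29.
Pipe sections + hardware kits + lab equipment + steel fittings + paper rolls + solar modules + packaged food uses 62 of the 62 m³ and totals 17197.
That's the maximum — no swap from here does better than 17197.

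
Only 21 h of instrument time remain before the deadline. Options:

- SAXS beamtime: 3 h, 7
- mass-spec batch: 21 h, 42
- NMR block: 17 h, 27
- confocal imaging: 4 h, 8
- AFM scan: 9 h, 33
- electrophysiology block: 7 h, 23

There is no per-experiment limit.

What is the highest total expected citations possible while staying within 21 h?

73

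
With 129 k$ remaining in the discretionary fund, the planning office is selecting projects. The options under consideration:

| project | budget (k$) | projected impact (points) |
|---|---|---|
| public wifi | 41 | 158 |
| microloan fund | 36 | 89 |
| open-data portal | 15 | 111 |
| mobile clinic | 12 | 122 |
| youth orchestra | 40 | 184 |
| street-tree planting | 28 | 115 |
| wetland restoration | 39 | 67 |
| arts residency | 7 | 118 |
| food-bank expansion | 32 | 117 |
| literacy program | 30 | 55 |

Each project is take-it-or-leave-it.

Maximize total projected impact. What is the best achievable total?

697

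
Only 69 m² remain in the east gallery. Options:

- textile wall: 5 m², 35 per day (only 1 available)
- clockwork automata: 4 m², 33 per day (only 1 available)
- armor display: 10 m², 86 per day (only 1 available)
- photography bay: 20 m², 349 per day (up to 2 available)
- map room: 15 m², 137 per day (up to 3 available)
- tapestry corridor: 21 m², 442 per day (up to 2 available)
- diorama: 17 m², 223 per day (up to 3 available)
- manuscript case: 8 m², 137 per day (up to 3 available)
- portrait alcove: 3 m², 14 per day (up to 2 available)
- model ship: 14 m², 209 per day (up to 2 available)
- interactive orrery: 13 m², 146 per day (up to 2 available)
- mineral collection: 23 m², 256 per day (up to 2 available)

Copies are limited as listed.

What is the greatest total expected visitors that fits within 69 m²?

1309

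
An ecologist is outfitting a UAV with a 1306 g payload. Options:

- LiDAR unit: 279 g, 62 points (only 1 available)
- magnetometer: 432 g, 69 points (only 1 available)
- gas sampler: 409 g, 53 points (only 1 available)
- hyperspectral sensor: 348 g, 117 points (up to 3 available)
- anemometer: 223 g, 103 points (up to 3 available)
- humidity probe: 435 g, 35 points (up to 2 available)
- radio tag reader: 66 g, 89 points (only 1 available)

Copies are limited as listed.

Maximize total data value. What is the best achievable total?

529

Density check — radio tag reader 1.35, anemometer 0.46, hyperspectral sensor 0.34, LiDAR unit 0.22 are the best per g.
Taking the top-ratio sensors first gives hyperspectral sensor + 3×anemometer + radio tag reader for 515 (1083 g).
Dropping anemometer frees 223 g; slotting in hyperspectral sensor (348 g) lifts the total to 529 at 1208 g.
Nothing else within 1306 g beats 529.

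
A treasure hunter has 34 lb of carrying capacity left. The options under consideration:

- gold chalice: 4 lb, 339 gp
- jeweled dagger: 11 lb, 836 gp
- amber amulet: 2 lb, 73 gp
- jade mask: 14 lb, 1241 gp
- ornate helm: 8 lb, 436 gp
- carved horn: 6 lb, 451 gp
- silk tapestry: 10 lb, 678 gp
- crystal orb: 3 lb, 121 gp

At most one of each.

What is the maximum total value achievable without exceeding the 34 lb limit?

Density check — jade mask 88.64, gold chalice 84.75, jeweled dagger 76.00, carved horn 75.17 are the best per lb.
Greedy by ratio would take gold chalice + jeweled dagger + amber amulet + jade mask + crystal orb: 34 lb used, total 2610.
But gold chalice + jade mask + carved horn + silk tapestry fits in 34 lb and reaches 2709.
That's the maximum — no swap from here does better than 2709.

2709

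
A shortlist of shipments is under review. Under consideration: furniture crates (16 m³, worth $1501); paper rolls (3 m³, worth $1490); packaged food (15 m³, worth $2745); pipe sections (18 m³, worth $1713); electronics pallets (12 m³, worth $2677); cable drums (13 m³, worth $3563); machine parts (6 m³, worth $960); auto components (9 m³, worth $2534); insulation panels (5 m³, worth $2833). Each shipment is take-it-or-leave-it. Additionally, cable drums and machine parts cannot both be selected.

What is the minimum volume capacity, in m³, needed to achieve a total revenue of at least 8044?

26

Need the lightest bundle worth ≥ 8044.
Taking electronics pallets + auto components + insulation panels gives 8044 (≥ 8044) for 26 m³.
Any bundle with less than 26 m³ falls short of 8044.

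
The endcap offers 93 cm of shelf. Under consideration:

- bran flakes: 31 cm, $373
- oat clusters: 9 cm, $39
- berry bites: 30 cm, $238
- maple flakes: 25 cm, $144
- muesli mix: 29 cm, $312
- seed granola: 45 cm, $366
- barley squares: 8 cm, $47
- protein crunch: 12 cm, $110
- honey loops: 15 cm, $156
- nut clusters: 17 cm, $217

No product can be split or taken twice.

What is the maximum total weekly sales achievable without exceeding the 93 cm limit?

By weekly sales per cm: nut clusters 12.76, bran flakes 12.03, muesli mix 10.76, honey loops 10.40 lead.
Bran flakes + muesli mix + honey loops + nut clusters uses 92 of the 93 cm and totals 1058.
Nothing else within 93 cm beats 1058.

1058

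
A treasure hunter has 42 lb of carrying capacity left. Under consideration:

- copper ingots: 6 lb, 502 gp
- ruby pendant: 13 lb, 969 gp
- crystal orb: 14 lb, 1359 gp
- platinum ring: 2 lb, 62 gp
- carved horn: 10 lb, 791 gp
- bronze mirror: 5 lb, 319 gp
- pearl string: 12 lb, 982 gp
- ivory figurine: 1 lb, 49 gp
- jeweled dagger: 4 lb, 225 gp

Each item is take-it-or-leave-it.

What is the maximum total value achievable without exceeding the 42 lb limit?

3634

Ranking by ratio (value/lb): crystal orb 97.07, copper ingots 83.67, pearl string 81.83.
Best packing: copper ingots + crystal orb + carved horn + pearl string — 42 lb, 3634 total.
Next best is crystal orb + carved horn + bronze mirror + pearl string + ivory figurine at 3500 (42 lb) — short by 134.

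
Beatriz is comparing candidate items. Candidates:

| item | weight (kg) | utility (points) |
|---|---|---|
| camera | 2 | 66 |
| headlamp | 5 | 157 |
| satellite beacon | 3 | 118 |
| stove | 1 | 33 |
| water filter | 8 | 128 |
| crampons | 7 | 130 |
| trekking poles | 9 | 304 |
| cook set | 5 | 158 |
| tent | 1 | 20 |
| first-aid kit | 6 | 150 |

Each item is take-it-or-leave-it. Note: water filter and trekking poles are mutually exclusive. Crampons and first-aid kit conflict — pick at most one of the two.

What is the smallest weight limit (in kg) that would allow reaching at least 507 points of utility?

Need the lightest bundle worth ≥ 507.
camera + satellite beacon + stove + trekking poles reaches 521 using 15 kg.
No combination under 15 kg hits 507.

15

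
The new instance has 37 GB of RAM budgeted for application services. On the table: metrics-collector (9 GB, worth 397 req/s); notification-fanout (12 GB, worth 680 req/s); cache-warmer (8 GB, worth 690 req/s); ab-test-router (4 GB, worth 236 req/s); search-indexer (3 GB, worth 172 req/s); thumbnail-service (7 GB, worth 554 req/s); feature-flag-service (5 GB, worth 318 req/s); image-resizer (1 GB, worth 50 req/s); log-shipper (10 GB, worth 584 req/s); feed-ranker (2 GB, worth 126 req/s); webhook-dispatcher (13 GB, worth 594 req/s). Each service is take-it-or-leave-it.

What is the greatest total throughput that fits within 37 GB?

Taking cache-warmer + ab-test-router + thumbnail-service + feature-flag-service + image-resizer + log-shipper + feed-ranker: 37 GB used, 2558 in throughput.
Runner-up cache-warmer + ab-test-router + search-indexer + thumbnail-service + feature-flag-service + log-shipper tops out at 2554.

2558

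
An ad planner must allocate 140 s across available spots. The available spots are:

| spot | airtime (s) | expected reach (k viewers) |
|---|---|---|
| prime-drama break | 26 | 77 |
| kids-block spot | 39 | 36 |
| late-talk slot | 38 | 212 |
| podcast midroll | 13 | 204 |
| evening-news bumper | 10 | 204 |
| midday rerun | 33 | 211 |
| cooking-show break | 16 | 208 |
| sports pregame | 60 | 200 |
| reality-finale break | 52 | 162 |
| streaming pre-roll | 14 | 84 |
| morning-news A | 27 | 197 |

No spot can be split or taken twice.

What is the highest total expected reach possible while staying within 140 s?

1236

Taking the top-ratio spots first gives prime-drama break + podcast midroll + evening-news bumper + midday rerun + cooking-show break + streaming pre-roll + morning-news A for 1185 (139 s).
Replace prime-drama break and streaming pre-roll with late-talk slot: the trade gains 51 net, giving 1236 at 137 s.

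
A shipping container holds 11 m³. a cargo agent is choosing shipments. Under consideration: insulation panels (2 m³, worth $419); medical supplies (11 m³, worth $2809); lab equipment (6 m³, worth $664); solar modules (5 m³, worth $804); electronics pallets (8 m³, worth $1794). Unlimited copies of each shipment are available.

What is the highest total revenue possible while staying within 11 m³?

2809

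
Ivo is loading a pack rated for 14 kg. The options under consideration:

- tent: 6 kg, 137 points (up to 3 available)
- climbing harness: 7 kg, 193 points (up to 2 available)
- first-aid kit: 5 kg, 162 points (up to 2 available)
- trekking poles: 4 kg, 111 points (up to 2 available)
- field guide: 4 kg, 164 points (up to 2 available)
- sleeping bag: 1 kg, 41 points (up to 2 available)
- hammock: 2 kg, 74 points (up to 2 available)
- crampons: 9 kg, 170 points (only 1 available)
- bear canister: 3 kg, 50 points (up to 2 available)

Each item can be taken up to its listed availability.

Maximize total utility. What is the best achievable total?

558

The ratio ordering already packs tightly: 2×field guide + 2×sleeping bag + 2×hammock, 14 kg, 558.
That's the maximum — no swap from here does better than 558.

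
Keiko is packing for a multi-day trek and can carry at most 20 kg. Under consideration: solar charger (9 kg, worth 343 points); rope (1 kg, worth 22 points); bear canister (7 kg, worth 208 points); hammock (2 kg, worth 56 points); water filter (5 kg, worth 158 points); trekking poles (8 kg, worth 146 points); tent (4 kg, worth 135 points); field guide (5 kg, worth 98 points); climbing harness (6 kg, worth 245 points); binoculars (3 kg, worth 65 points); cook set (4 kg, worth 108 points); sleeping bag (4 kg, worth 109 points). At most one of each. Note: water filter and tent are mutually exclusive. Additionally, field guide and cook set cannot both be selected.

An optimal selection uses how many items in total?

3

Best achievable utility is 746.
solar charger + water filter + climbing harness hits 746 at 20 kg.
Every optimal selection uses 3 items.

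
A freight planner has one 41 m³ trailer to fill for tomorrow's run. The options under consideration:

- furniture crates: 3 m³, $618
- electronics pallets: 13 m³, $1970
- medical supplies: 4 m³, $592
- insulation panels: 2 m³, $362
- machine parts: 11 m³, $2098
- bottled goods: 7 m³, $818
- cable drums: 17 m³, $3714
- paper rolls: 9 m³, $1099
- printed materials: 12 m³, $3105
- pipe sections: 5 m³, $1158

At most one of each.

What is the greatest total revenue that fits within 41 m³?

9187

Ranking by ratio (revenue/m³): printed materials 258.75, pipe sections 231.60, cable drums 218.47.
The ratio heuristic lands on furniture crates + insulation panels + cable drums + printed materials + pipe sections (8957) but leaves 2 m³ idle.
The 2 m³ tied up in insulation panels is better spent on medical supplies — total rises to 9187 (41 m³).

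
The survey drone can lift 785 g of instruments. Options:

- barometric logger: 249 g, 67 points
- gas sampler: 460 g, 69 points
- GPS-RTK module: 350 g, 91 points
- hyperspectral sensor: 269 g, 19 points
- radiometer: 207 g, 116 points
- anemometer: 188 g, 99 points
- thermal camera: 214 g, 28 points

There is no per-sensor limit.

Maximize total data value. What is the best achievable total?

413

Taking the top-ratio sensors first gives 3×radiometer for 348 (621 g).
Replace 2×radiometer with 3×anemometer: the trade gains 65 net, giving 413 at 771 g.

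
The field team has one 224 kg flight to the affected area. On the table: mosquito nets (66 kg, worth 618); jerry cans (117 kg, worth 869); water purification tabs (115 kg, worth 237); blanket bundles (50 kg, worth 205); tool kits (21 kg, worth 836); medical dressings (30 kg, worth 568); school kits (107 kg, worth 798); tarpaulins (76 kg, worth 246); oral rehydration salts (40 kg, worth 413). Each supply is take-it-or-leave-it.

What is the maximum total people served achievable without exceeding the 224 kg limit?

2820

A density-first pass picks mosquito nets + blanket bundles + tool kits + medical dressings + oral rehydration salts — 2640 at 207 kg.
The 90 kg tied up in blanket bundles and oral rehydration salts is better spent on school kits — total rises to 2820 (224 kg).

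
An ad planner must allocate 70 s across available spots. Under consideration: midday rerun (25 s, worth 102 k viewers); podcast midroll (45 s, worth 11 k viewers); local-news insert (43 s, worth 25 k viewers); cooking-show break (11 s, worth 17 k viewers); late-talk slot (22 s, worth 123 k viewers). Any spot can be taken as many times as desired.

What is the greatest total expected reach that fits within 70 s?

Density check — late-talk slot 5.59, midday rerun 4.08, cooking-show break 1.55, local-news insert 0.58 are the best per s.
3×late-talk slot uses 66 of the 70 s and totals 369.
The spare 4 s is too small for any remaining spot, and no exchange beats 369.

369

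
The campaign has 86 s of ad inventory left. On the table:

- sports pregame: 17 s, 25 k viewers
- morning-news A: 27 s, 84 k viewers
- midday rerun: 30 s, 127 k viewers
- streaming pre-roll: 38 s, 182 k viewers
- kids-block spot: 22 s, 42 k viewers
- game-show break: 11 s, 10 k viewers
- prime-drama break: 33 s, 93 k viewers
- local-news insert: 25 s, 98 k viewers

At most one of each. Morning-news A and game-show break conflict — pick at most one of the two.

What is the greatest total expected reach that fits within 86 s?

Sports pregame + midday rerun + streaming pre-roll uses 85 of the 86 s and totals 334.
Nothing else feasible within 86 s beats 334.

334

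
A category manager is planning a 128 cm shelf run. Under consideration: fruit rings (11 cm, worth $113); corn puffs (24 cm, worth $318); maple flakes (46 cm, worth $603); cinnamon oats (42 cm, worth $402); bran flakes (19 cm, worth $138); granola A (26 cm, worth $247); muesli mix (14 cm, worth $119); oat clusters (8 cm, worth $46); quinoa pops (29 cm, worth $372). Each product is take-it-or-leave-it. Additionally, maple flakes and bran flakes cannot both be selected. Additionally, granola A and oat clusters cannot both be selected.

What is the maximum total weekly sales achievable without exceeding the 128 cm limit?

1540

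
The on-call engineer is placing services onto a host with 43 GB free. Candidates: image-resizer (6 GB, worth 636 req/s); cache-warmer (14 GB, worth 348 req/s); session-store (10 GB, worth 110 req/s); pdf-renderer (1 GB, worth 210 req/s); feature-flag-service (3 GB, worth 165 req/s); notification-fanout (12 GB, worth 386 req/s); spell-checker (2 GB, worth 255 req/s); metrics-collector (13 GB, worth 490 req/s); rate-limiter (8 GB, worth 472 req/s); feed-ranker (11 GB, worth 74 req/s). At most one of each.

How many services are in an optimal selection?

6

Best achievable throughput is 2449.
One optimal bundle: image-resizer + pdf-renderer + notification-fanout + spell-checker + metrics-collector + rate-limiter (42 GB).
All optima have 6 services.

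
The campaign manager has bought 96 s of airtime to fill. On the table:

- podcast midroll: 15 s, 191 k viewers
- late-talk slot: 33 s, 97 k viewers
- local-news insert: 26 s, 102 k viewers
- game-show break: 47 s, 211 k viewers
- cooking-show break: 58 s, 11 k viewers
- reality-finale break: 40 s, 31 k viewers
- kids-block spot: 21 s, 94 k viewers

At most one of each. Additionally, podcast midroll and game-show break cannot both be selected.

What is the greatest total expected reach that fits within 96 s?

484

Ranking by ratio (expected reach/s): podcast midroll 12.73, game-show break 4.49, kids-block spot 4.48.
Taking podcast midroll + late-talk slot + local-news insert + kids-block spot: 95 s used, 484 in expected reach.
An exhaustive check of the 128 subsets confirms 484.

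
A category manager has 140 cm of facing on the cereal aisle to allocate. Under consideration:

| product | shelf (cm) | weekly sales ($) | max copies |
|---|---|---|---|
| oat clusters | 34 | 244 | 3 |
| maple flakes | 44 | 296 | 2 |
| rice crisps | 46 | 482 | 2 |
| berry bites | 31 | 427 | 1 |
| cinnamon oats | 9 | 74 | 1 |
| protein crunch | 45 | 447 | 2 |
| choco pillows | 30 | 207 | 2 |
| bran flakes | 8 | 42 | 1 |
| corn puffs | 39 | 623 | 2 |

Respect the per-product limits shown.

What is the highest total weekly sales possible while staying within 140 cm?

1880

Taking the top-ratio products first gives berry bites + cinnamon oats + bran flakes + 2×corn puffs for 1789 (126 cm).
The 17 cm tied up in cinnamon oats and bran flakes is better spent on choco pillows — total rises to 1880 (139 cm).
Nothing else within 140 cm beats 1880.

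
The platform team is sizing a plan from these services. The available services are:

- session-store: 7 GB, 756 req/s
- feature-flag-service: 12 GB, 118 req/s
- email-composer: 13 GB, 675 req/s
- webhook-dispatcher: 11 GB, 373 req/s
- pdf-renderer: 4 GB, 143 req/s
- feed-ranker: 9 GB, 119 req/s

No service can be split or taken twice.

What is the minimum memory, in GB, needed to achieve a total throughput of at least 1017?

18

Minimise GB subject to total throughput ≥ 1017.
Taking session-store + webhook-dispatcher gives 1129 (≥ 1017) for 18 GB.
Below 18 GB the best achievable stays under 1017.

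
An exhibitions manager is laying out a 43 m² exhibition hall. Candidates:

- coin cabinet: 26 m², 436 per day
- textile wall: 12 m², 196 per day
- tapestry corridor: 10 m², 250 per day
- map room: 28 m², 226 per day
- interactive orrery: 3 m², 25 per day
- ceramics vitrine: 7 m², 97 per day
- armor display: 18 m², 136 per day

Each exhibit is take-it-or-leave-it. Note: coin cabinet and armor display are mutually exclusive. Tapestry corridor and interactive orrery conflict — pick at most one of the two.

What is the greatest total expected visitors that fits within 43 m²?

Density check — tapestry corridor 25.00, coin cabinet 16.77, textile wall 16.33 are the best per m².
Coin cabinet + tapestry corridor + ceramics vitrine uses 43 of the 43 m² and totals 783.
Nothing else feasible within 43 m² beats 783.

783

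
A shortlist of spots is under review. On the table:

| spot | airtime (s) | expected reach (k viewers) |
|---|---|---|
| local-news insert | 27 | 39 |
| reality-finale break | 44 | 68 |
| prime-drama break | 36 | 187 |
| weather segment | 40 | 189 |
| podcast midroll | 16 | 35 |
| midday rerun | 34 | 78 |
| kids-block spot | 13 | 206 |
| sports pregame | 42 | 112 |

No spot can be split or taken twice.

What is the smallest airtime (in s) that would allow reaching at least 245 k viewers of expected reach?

Look for the lowest-airtime combination reaching 245.
Taking local-news insert + kids-block spot gives 245 (≥ 245) for 40 s.
No combination under 40 s hits 245.

40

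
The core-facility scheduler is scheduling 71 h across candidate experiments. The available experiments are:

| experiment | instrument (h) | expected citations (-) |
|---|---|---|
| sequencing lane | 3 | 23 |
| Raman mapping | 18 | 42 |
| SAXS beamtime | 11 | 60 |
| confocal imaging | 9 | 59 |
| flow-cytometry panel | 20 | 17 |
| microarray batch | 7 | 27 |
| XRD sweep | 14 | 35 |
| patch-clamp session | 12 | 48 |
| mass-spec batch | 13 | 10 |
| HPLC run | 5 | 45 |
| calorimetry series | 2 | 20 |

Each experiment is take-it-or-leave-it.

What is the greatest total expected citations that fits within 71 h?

A density-first pass picks sequencing lane + SAXS beamtime + confocal imaging + microarray batch + XRD sweep + patch-clamp session + HPLC run + calorimetry series — 317 at 63 h.
Dropping XRD sweep frees 14 h; slotting in Raman mapping (18 h) lifts the total to 324 at 67 h.

324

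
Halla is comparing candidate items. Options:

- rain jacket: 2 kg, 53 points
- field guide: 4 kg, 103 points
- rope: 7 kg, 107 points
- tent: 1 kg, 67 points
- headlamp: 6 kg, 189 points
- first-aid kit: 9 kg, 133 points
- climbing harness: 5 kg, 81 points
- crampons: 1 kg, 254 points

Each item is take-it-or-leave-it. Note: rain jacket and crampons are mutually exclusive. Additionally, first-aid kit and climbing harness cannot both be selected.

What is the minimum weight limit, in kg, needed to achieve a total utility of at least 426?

7

Need the lightest bundle worth ≥ 426.
headlamp + crampons: 443 utility at 7 kg.
No combination under 7 kg hits 426.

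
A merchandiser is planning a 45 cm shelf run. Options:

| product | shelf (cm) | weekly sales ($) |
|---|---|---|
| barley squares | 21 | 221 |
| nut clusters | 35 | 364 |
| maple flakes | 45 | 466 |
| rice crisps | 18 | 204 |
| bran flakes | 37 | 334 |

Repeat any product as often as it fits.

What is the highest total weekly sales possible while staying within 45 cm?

466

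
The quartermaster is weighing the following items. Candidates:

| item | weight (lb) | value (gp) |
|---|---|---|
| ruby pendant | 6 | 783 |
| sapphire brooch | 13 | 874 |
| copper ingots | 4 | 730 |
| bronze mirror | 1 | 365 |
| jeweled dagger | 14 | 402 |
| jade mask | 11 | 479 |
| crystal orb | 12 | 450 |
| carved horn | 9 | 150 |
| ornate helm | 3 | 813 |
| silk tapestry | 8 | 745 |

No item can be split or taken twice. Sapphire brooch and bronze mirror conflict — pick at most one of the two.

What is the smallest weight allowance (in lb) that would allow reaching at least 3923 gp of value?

Look for the lowest-weight combination reaching 3923.
Taking ruby pendant + sapphire brooch + copper ingots + ornate helm + silk tapestry gives 3945 (≥ 3923) for 34 lb.
No combination under 34 lb hits 3923.

34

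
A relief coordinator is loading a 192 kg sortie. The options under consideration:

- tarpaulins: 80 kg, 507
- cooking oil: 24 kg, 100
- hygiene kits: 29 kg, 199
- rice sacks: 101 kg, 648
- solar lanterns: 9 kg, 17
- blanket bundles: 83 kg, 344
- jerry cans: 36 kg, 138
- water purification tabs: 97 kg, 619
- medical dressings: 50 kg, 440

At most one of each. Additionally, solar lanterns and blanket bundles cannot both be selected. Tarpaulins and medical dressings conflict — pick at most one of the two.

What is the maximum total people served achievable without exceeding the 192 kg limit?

1304

Hygiene kits + rice sacks + solar lanterns + medical dressings uses 189 of the 192 kg and totals 1304.
The closest alternative, hygiene kits + rice sacks + medical dressings, reaches only 1287.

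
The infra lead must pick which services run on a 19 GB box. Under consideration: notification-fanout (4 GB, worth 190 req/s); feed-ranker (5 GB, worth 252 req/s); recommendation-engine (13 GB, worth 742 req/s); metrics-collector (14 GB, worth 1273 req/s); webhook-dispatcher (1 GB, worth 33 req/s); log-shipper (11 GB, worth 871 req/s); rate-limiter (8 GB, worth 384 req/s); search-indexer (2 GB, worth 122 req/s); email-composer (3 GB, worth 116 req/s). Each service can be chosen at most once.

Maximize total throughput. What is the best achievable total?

Greedy by ratio would take metrics-collector + search-indexer + email-composer: 19 GB used, total 1511.
The 5 GB tied up in search-indexer and email-composer is better spent on feed-ranker — total rises to 1525 (19 GB).
Nothing else within 19 GB beats 1525.

1525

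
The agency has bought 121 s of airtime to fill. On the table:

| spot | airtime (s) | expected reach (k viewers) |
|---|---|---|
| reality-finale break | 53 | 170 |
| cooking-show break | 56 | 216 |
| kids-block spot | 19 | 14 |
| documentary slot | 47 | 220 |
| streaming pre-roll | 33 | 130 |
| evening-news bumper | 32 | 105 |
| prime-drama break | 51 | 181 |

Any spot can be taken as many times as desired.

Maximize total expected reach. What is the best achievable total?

480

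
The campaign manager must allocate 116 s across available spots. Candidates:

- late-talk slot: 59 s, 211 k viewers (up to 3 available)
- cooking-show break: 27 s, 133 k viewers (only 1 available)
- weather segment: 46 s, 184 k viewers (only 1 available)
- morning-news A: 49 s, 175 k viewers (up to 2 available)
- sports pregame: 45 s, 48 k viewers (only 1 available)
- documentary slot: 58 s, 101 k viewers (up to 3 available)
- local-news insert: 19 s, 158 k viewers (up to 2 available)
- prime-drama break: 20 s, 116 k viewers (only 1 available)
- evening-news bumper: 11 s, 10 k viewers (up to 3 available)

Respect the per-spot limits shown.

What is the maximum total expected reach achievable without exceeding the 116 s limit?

A density-first pass picks cooking-show break + 2×local-news insert + prime-drama break + 2×evening-news bumper — 585 at 107 s.
Dropping prime-drama break and 2×evening-news bumper frees 42 s; slotting in weather segment (46 s) lifts the total to 633 at 111 s.
Nothing else within 116 s beats 633.

633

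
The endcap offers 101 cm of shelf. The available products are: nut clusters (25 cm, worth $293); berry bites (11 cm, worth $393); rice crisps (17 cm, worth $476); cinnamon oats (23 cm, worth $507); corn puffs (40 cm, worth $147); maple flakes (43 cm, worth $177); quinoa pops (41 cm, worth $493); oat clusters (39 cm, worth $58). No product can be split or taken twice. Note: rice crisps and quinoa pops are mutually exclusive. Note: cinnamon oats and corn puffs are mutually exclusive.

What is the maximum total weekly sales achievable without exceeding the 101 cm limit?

By weekly sales per cm: berry bites 35.73, rice crisps 28.00, cinnamon oats 22.04 lead.
Taking nut clusters + berry bites + cinnamon oats + quinoa pops: 100 cm used, 1686 in weekly sales.
Runner-up nut clusters + berry bites + rice crisps + cinnamon oats tops out at 1669.

1686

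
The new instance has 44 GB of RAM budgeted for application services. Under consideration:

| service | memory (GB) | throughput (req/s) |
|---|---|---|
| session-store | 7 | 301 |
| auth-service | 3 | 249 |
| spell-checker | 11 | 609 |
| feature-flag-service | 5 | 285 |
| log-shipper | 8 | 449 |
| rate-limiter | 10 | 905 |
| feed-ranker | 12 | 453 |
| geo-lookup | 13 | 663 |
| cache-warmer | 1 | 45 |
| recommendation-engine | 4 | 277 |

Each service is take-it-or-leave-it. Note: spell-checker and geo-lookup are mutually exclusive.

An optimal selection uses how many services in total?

The maximum throughput within 44 GB is 2873.
For example auth-service + feature-flag-service + log-shipper + rate-limiter + geo-lookup + cache-warmer + recommendation-engine achieves it, using 44 GB.
All optima have 7 services.

7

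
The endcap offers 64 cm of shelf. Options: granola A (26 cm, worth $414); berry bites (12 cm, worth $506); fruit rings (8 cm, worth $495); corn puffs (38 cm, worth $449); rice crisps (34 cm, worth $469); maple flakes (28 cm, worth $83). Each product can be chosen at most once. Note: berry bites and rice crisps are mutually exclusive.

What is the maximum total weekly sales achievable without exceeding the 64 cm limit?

1450

The ratio heuristic lands on granola A + berry bites + fruit rings (1415) but leaves 18 cm idle.
Dropping granola A frees 26 cm; slotting in corn puffs (38 cm) lifts the total to 1450 at 58 cm.
That's the maximum — no feasible swap from here does better than 1450.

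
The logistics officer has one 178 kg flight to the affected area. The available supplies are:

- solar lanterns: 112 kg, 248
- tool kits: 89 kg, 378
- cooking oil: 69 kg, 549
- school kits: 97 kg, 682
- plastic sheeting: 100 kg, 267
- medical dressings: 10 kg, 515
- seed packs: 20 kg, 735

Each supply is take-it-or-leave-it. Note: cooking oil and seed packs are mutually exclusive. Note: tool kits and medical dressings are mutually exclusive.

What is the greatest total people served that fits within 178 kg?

1932

Best packing: school kits + medical dressings + seed packs — 127 kg, 1932 total.
The spare 51 kg is too small for any remaining supply, and no feasible exchange beats 1932.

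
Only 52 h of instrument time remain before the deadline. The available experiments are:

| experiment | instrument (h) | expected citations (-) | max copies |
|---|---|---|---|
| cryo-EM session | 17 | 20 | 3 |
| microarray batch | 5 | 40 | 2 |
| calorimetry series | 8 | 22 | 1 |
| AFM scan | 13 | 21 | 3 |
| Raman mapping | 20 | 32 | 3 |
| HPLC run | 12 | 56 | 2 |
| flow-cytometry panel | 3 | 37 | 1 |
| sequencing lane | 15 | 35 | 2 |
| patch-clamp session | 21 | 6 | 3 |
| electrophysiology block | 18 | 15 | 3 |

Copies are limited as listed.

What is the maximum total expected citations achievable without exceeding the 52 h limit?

A density-first pass picks 2×microarray batch + calorimetry series + 2×HPLC run + flow-cytometry panel — 251 at 45 h.
Dropping calorimetry series frees 8 h; slotting in sequencing lane (15 h) lifts the total to 264 at 52 h.
No other feasible combination exceeds 264.

264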